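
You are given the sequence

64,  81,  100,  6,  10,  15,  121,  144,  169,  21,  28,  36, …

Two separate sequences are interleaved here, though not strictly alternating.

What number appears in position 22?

Reading positions in blocks of 6 reveals the pattern AAABBB — 2 tracks woven together.
Track A: 64, 81, 100, 121, 144, 169 — the squares 8², 9², 10², ….
Track B: 6, 10, 15, 21, 28, 36 — triangular numbers starting at T_3.
Term 22 comes from track B (its 10th entry): 78.

78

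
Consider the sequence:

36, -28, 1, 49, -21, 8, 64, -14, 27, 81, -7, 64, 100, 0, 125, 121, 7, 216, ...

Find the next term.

The terms cycle through 3 interleaved subsequences.
Subsequence A is 36, 49, 64, 81, 100, 121, which is perfect squares starting at 6².
Subsequence B is -28, -21, -14, -7, 0, 7, which is arithmetic, step +7.
Subsequence C is 1, 8, 27, 64, 125, 216, which is consecutive cubes n³ from n = 1.
Position 19 → subsequence A, term 7 = 144.

144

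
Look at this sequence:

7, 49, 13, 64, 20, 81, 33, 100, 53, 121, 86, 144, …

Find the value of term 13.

139

Odd-indexed and even-indexed terms follow separate rules.
Subsequence A: 7, 13, 20, 33, 53, 86. A Fibonacci-like recurrence a_n = a_{n-1} + a_{n-2}.
Subsequence B: 49, 64, 81, 100, 121, 144. Perfect squares starting at 7².
Position 13 falls in subsequence A as its term 7, giving 139.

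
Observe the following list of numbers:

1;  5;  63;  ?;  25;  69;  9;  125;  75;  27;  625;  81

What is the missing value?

Split by position mod 3: positions 1, 4, 7, … form one track, and each other residue class forms its own.
Subsequence A = 1, ?, 9, 27: powers 3^0, 3^1, 3^2, ….
Subsequence B = 5, 25, 125, 625: geometric, ×5 each step.
Subsequence C = 63, 69, 75, 81: arithmetic, step +6.
The gap is subsequence A's term 2; the rule gives 3.

3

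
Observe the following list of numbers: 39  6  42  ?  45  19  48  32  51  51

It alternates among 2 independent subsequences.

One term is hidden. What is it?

Positions 1, 3, 5, … form one subsequence and positions 2, 4, 6, … form another.
Stream A = 39, 42, 45, 48, 51: arithmetic, step +3.
Stream B = 6, ?, 19, 32, 51: each term equals the sum of the previous two.
The gap is stream B's term 2; the rule gives 13.

13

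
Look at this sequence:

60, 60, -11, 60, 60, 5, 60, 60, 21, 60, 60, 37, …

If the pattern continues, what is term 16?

60

Positions follow the repeating pattern AAB; grouping by letter gives 2 tracks.
Subsequence A: 60, 60, 60, 60, 60, 60, 60, 60 — the constant sequence 60.
Subsequence B: -11, 5, 21, 37 — arithmetic with common difference +16.
Term 16 comes from subsequence A (its 11th entry): 60.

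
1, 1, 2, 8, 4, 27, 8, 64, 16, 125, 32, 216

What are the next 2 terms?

64, 343

Odd-indexed and even-indexed terms follow separate rules.
Track A is 1, 2, 4, 8, 16, 32, which is successive powers of 2.
Track B is 1, 8, 27, 64, 125, 216, which is the cubes 1³, 2³, 3³, ….
Position 13 → track A, term 7 = 64.
Term 14 comes from track B (its 7th entry): 343.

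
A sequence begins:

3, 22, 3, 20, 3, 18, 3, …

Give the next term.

Positions 1, 3, 5, … form one subsequence and positions 2, 4, 6, … form another.
Stream A = 3, 3, 3, 3: constant 3.
Stream B = 22, 20, 18: subtracting 2 each time.
Term 8 comes from stream B (its 4th entry): 16.

16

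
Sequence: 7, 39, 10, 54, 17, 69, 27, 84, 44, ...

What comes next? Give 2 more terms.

99, 71

Positions 1, 3, 5, … form one subsequence and positions 2, 4, 6, … form another.
Stream A is 7, 10, 17, 27, 44, which is Fibonacci-style (each term is the sum of the two before it).
Stream B is 39, 54, 69, 84, which is adding 15 each time.
Term 10 comes from stream B (its 5th entry): 99.
Position 11 falls in stream A as its term 6, giving 71.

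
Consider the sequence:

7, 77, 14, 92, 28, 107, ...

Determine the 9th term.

112

Split by position mod 2 into 2 tracks.
Track A: 7, 14, 28 (a geometric progression (common ratio 2)).
Track B: 77, 92, 107 (adding 15 each time).
The 9th slot belongs to track A; its 5th term is 112.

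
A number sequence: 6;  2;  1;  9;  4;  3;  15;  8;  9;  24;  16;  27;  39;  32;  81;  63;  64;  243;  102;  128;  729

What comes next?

Split by position mod 3: positions 1, 4, 7, … form one track, and each other residue class forms its own.
Stream A: 6, 9, 15, 24, 39, 63, 102 (each term equals the sum of the previous two).
Stream B: 2, 4, 8, 16, 32, 64, 128 (powers of 2).
Stream C: 1, 3, 9, 27, 81, 243, 729 (geometric with ratio 3).
Position 22 → stream A, term 8 = 165.

165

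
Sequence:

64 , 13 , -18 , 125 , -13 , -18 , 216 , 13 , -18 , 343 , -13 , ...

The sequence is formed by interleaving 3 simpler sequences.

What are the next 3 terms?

-18, 512, 13

Split by position mod 3: positions 1, 4, 7, … form one track, and each other residue class forms its own.
Stream A = 64, 125, 216, 343: the cubes 4³, 5³, 6³, ….
Stream B = 13, -13, 13, -13: alternating ±13.
Stream C = -18, -18, -18: the constant sequence -18.
Term 12 comes from stream C (its 4th entry): -18.
The 13th slot belongs to stream A; its 5th term is 512.
The 14th slot belongs to stream B; its 5th term is 13.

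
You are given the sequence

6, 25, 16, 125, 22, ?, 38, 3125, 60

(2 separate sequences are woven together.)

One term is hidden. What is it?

625

Taking every 2nd term gives 2 separate tracks.
Stream A = 6, 16, 22, 38, 60: Fibonacci-style (each term is the sum of the two before it).
Stream B = 25, 125, ?, 3125: successive powers of 5.
Stream B's pattern makes the blank 625.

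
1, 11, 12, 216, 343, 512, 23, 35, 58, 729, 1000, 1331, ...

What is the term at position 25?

Positions follow the repeating pattern AAABBB; grouping by letter gives 2 tracks.
Stream A: 1, 11, 12, 23, 35, 58 — a Fibonacci-like recurrence a_n = a_{n-1} + a_{n-2}.
Stream B: 216, 343, 512, 729, 1000, 1331 — consecutive cubes n³ from n = 6.
Position 25 falls in stream A as its term 13, giving 1673.

1673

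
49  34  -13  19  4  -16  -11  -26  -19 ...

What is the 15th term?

-25

Reading positions in blocks of 3 reveals the pattern AAB — 2 tracks woven together.
Track A is 49, 34, 19, 4, -11, -26, which is subtracting 15 each time.
Track B is -13, -16, -19, which is linear: a_n = -10 − 3·n.
Position 15 → track B, term 5 = -25.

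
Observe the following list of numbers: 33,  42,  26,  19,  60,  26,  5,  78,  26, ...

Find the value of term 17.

Read the sequence 3 terms at a time; column i is its own pattern.
Track A is 33, 19, 5, which is arithmetic, step −14.
Track B is 42, 60, 78, which is arithmetic, step +18.
Track C is 26, 26, 26, which is constant 26.
Term 17 comes from track B (its 6th entry): 132.

132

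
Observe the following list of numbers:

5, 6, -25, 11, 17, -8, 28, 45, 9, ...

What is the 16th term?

Reading positions in blocks of 3 reveals the pattern AAB — 2 tracks woven together.
Subsequence A: 5, 6, 11, 17, 28, 45 — each term equals the sum of the previous two.
Subsequence B: -25, -8, 9 — adding 17 each time.
The 16th slot belongs to subsequence A; its 11th term is 500.

500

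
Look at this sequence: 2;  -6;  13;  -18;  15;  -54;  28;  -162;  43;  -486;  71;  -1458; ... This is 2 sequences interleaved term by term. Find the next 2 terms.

The terms cycle through 2 interleaved subsequences.
Stream A is 2, 13, 15, 28, 43, 71, which is a Fibonacci-like recurrence a_n = a_{n-1} + a_{n-2}.
Stream B is -6, -18, -54, -162, -486, -1458, which is geometric with ratio 3.
Position 13 → stream A, term 7 = 114.
Term 14 comes from stream B (its 7th entry): -4374.

114, -4374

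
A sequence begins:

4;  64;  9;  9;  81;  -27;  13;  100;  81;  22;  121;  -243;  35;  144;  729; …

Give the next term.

Split by position mod 3 into 3 tracks.
Track A: 4, 9, 13, 22, 35 (Fibonacci-style (each term is the sum of the two before it)).
Track B: 64, 81, 100, 121, 144 (perfect squares starting at 8²).
Track C: 9, -27, 81, -243, 729 (geometric, ×-3 each step).
Term 16 comes from track A (its 6th entry): 57.

57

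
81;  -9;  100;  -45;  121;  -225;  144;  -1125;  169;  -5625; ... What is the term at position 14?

Odd-indexed and even-indexed terms follow separate rules.
Track A: 81, 100, 121, 144, 169 (perfect squares starting at 9²).
Track B: -9, -45, -225, -1125, -5625 (geometric, ×5 each step).
Position 14 falls in track B as its term 7, giving -140625.

-140625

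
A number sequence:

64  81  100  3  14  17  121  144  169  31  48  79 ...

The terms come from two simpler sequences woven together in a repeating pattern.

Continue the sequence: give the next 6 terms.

196, 225, 256, 127, 206, 333

Reading positions in blocks of 6 reveals the pattern AAABBB — 2 tracks woven together.
Track A: 64, 81, 100, 121, 144, 169. The squares 8², 9², 10², ….
Track B: 3, 14, 17, 31, 48, 79. Each term equals the sum of the previous two.
Term 13 comes from track A (its 7th entry): 196.
Position 14 → track A, term 8 = 225.
Term 15 comes from track A (its 9th entry): 256.
Term 16 comes from track B (its 7th entry): 127.
The 17th slot belongs to track B; its 8th term is 206.
Term 18 comes from track B (its 9th entry): 333.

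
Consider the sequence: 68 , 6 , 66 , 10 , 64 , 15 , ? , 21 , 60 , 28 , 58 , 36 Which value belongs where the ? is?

62

Taking every 2nd term gives 2 separate tracks.
Track A is 68, 66, 64, ?, 60, 58, which is arithmetic with common difference −2.
Track B is 6, 10, 15, 21, 28, 36, which is triangular numbers starting at T_3.
So the missing entry in track A is 62.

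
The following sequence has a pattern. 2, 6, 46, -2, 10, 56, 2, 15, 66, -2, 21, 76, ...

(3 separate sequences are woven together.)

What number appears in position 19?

2

Split by position mod 3 into 3 tracks.
Subsequence A: 2, -2, 2, -2 (alternating ±2).
Subsequence B: 6, 10, 15, 21 (the triangular numbers T_3, T_4, …).
Subsequence C: 46, 56, 66, 76 (arithmetic, step +10).
Position 19 falls in subsequence A as its term 7, giving 2.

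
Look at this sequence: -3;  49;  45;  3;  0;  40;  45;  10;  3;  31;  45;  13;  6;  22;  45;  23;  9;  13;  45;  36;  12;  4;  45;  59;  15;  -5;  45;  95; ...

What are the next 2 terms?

Split by position mod 4: positions 1, 5, 9, … form one track, and each other residue class forms its own.
Stream A is -3, 0, 3, 6, 9, 12, 15, which is arithmetic, step +3.
Stream B is 49, 40, 31, 22, 13, 4, -5, which is arithmetic, step −9.
Stream C is 45, 45, 45, 45, 45, 45, 45, which is constant 45.
Stream D is 3, 10, 13, 23, 36, 59, 95, which is a Fibonacci-like recurrence a_n = a_{n-1} + a_{n-2}.
Position 29 → stream A, term 8 = 18.
Position 30 falls in stream B as its term 8, giving -14.

18, -14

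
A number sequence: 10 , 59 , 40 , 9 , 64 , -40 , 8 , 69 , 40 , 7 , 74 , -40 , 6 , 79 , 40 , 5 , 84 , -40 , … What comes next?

4

Taking every 3rd term gives 3 separate tracks.
Stream A: 10, 9, 8, 7, 6, 5. Linear: a_n = 11 − n.
Stream B: 59, 64, 69, 74, 79, 84. Arithmetic, step +5.
Stream C: 40, -40, 40, -40, 40, -40. Oscillating between 40 and -40.
Term 19 comes from stream A (its 7th entry): 4.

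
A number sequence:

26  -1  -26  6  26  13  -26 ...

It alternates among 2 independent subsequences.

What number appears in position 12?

Taking every 2nd term gives 2 separate tracks.
Track A: 26, -26, 26, -26. Oscillating between 26 and -26.
Track B: -1, 6, 13. Linear: a_n = -8 + 7·n.
Term 12 comes from track B (its 6th entry): 34.

34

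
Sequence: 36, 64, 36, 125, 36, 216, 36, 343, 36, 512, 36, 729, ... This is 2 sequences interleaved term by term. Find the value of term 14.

The terms cycle through 2 interleaved subsequences.
Stream A: 36, 36, 36, 36, 36, 36 (always 36).
Stream B: 64, 125, 216, 343, 512, 729 (consecutive cubes n³ from n = 4).
Position 14 → stream B, term 7 = 1000.

1000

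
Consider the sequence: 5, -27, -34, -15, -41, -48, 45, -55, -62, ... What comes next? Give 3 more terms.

The slot pattern repeats as ABB (period 3), so there are 2 interleaved tracks.
Subsequence A = 5, -15, 45: geometric, ×-3 each step.
Subsequence B = -27, -34, -41, -48, -55, -62: linear: a_n = -20 − 7·n.
Position 10 → subsequence A, term 4 = -135.
Position 11 → subsequence B, term 7 = -69.
Position 12 → subsequence B, term 8 = -76.

-135, -69, -76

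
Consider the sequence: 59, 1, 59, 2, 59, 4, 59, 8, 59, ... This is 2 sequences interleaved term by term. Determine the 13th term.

59

Positions 1, 3, 5, … form one subsequence and positions 2, 4, 6, … form another.
Stream A is 59, 59, 59, 59, 59, which is always 59.
Stream B is 1, 2, 4, 8, which is powers of 2.
The 13th slot belongs to stream A; its 7th term is 59.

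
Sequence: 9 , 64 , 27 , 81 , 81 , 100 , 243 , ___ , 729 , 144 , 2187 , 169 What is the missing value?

121

Odd-indexed and even-indexed terms follow separate rules.
Track A: 9, 27, 81, 243, 729, 2187 — successive powers of 3.
Track B: 64, 81, 100, ?, 144, 169 — perfect squares starting at 8².
The gap is track B's term 4; the rule gives 121.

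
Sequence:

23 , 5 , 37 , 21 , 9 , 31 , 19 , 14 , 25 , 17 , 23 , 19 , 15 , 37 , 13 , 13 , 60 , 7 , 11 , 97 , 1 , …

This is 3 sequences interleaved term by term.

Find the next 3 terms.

9, 157, -5

Taking every 3rd term gives 3 separate tracks.
Subsequence A is 23, 21, 19, 17, 15, 13, 11, which is linear: a_n = 25 − 2·n.
Subsequence B is 5, 9, 14, 23, 37, 60, 97, which is a Fibonacci-like recurrence a_n = a_{n-1} + a_{n-2}.
Subsequence C is 37, 31, 25, 19, 13, 7, 1, which is linear: a_n = 43 − 6·n.
Term 22 comes from subsequence A (its 8th entry): 9.
Term 23 comes from subsequence B (its 8th entry): 157.
Position 24 falls in subsequence C as its term 8, giving -5.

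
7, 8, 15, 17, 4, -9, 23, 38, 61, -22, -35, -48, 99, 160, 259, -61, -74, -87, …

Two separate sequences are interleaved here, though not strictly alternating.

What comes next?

419

Positions follow the repeating pattern AAABBB; grouping by letter gives 2 tracks.
Track A: 7, 8, 15, 23, 38, 61, 99, 160, 259. A Fibonacci-like recurrence a_n = a_{n-1} + a_{n-2}.
Track B: 17, 4, -9, -22, -35, -48, -61, -74, -87. Arithmetic with common difference −13.
Position 19 falls in track A as its term 10, giving 419.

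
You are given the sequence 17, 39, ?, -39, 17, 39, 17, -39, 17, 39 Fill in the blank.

The terms cycle through 2 interleaved subsequences.
Subsequence A: 17, ?, 17, 17, 17. The constant sequence 17.
Subsequence B: 39, -39, 39, -39, 39. The oscillation 39·(−1)^(n+1).
Subsequence A's pattern makes the blank 17.

17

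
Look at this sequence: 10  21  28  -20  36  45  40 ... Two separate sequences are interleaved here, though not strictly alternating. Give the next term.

55

Reading positions in blocks of 3 reveals the pattern ABB — 2 tracks woven together.
Track A: 10, -20, 40 — multiplying by -2 each time.
Track B: 21, 28, 36, 45 — the triangular numbers T_6, T_7, ….
Position 8 → track B, term 5 = 55.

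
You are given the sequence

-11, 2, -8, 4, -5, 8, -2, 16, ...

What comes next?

1

Positions 1, 3, 5, … form one subsequence and positions 2, 4, 6, … form another.
Stream A: -11, -8, -5, -2 — arithmetic with common difference +3.
Stream B: 2, 4, 8, 16 — successive powers of 2.
The 9th slot belongs to stream A; its 5th term is 1.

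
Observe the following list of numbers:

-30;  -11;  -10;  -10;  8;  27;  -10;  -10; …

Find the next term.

46

Reading positions in blocks of 4 reveals the pattern AABB — 2 tracks woven together.
Track A: -30, -11, 8, 27 (linear: a_n = -49 + 19·n).
Track B: -10, -10, -10, -10 (always -10).
Position 9 → track A, term 5 = 46.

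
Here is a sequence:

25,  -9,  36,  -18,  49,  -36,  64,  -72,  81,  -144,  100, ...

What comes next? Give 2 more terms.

-288, 121

The terms cycle through 2 interleaved subsequences.
Track A: 25, 36, 49, 64, 81, 100. Consecutive squares n² from n = 5.
Track B: -9, -18, -36, -72, -144. Geometric with ratio 2.
The 12th slot belongs to track B; its 6th term is -288.
Position 13 → track A, term 7 = 121.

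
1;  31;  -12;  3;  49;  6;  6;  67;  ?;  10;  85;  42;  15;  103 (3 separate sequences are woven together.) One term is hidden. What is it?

The terms cycle through 3 interleaved subsequences.
Track A is 1, 3, 6, 10, 15, which is triangular numbers n(n+1)/2 for n = 1, 2, ….
Track B is 31, 49, 67, 85, 103, which is arithmetic, step +18.
Track C is -12, 6, ?, 42, which is arithmetic, step +18.
Filling track C at index 3 by its rule yields 24.

24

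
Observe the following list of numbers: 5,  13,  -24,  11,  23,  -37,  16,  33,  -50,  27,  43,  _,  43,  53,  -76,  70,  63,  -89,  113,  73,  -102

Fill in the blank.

-63

Split by position mod 3: positions 1, 4, 7, … form one track, and each other residue class forms its own.
Subsequence A: 5, 11, 16, 27, 43, 70, 113. Each term equals the sum of the previous two.
Subsequence B: 13, 23, 33, 43, 53, 63, 73. Arithmetic, step +10.
Subsequence C: -24, -37, -50, ?, -76, -89, -102. Linear: a_n = -11 − 13·n.
So the missing entry in subsequence C is -63.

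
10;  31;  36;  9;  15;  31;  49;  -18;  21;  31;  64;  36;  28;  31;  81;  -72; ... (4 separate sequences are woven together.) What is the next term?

36

Read the sequence 4 terms at a time; column i is its own pattern.
Track A: 10, 15, 21, 28. The triangular numbers T_4, T_5, ….
Track B: 31, 31, 31, 31. Constant 31.
Track C: 36, 49, 64, 81. Perfect squares starting at 6².
Track D: 9, -18, 36, -72. Geometric with ratio -2.
Term 17 comes from track A (its 5th entry): 36.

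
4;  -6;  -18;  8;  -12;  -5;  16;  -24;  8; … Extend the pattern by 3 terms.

32, -48, 21

Taking every 3rd term gives 3 separate tracks.
Stream A is 4, 8, 16, which is successive powers of 2.
Stream B is -6, -12, -24, which is geometric, ×2 each step.
Stream C is -18, -5, 8, which is linear: a_n = -31 + 13·n.
Position 10 falls in stream A as its term 4, giving 32.
Term 11 comes from stream B (its 4th entry): -48.
Position 12 → stream C, term 4 = 21.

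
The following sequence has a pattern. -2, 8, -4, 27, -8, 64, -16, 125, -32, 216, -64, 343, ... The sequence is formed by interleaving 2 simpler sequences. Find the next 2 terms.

Taking every 2nd term gives 2 separate tracks.
Track A: -2, -4, -8, -16, -32, -64. Geometric with ratio 2.
Track B: 8, 27, 64, 125, 216, 343. The cubes 2³, 3³, 4³, ….
Position 13 → track A, term 7 = -128.
Position 14 falls in track B as its term 7, giving 512.

-128, 512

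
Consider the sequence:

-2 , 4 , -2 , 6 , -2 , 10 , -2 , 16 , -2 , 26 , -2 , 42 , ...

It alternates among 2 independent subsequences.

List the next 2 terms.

Split by position mod 2 into 2 tracks.
Track A: -2, -2, -2, -2, -2, -2. Constant -2.
Track B: 4, 6, 10, 16, 26, 42. Fibonacci-style (each term is the sum of the two before it).
Position 13 → track A, term 7 = -2.
Position 14 → track B, term 7 = 68.

-2, 68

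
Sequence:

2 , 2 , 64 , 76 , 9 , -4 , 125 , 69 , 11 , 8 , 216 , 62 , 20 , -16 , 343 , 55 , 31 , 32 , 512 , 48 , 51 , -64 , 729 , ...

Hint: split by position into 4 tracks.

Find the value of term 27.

1000

The terms cycle through 4 interleaved subsequences.
Track A: 2, 9, 11, 20, 31, 51 — each term equals the sum of the previous two.
Track B: 2, -4, 8, -16, 32, -64 — geometric, ×-2 each step.
Track C: 64, 125, 216, 343, 512, 729 — consecutive cubes n³ from n = 4.
Track D: 76, 69, 62, 55, 48 — linear: a_n = 83 − 7·n.
Term 27 comes from track C (its 7th entry): 1000.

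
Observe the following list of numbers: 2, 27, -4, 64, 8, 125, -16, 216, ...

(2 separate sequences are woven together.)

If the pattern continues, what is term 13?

Split by position mod 2 into 2 tracks.
Track A = 2, -4, 8, -16: geometric, ×-2 each step.
Track B = 27, 64, 125, 216: consecutive cubes n³ from n = 3.
The 13th slot belongs to track A; its 7th term is 128.

128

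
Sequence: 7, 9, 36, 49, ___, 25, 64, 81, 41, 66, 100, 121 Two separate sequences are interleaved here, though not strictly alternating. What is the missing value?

Reading positions in blocks of 4 reveals the pattern AABB — 2 tracks woven together.
Subsequence A: 7, 9, ?, 25, 41, 66 (each term equals the sum of the previous two).
Subsequence B: 36, 49, 64, 81, 100, 121 (the squares 6², 7², 8², …).
Filling subsequence A at index 3 by its rule yields 16.

16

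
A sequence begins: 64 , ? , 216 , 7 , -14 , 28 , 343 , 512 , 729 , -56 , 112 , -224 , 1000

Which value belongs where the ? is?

Positions follow the repeating pattern AAABBB; grouping by letter gives 2 tracks.
Track A is 64, ?, 216, 343, 512, 729, 1000, which is the cubes 4³, 5³, 6³, ….
Track B is 7, -14, 28, -56, 112, -224, which is geometric with ratio -2.
Filling track A at index 2 by its rule yields 125.

125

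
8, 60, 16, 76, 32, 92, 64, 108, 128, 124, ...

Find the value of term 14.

156

Positions 1, 3, 5, … form one subsequence and positions 2, 4, 6, … form another.
Subsequence A: 8, 16, 32, 64, 128. Geometric with ratio 2.
Subsequence B: 60, 76, 92, 108, 124. Arithmetic, step +16.
The 14th slot belongs to subsequence B; its 7th term is 156.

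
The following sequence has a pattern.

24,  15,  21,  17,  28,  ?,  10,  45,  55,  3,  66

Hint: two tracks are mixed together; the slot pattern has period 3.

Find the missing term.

The slot pattern repeats as ABB (period 3), so there are 2 interleaved tracks.
Stream A is 24, 17, 10, 3, which is linear: a_n = 31 − 7·n.
Stream B is 15, 21, 28, ?, 45, 55, 66, which is triangular numbers starting at T_5.
Stream B's pattern makes the blank 36.

36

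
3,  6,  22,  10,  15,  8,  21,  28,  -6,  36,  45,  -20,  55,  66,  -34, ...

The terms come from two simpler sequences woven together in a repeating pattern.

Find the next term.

78

Positions follow the repeating pattern AAB; grouping by letter gives 2 tracks.
Track A = 3, 6, 10, 15, 21, 28, 36, 45, 55, 66: triangular numbers starting at T_2.
Track B = 22, 8, -6, -20, -34: arithmetic, step −14.
Term 16 comes from track A (its 11th entry): 78.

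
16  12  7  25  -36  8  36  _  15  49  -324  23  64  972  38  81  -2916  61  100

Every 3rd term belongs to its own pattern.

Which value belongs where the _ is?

The terms cycle through 3 interleaved subsequences.
Track A = 16, 25, 36, 49, 64, 81, 100: consecutive squares n² from n = 4.
Track B = 12, -36, ?, -324, 972, -2916: geometric, ×-3 each step.
Track C = 7, 8, 15, 23, 38, 61: Fibonacci-style (each term is the sum of the two before it).
Track B's pattern makes the blank 108.

108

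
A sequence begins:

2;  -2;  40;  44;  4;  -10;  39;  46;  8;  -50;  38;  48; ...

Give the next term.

16

Taking every 4th term gives 4 separate tracks.
Track A: 2, 4, 8. Powers 2^1, 2^2, 2^3, ….
Track B: -2, -10, -50. Geometric, ×5 each step.
Track C: 40, 39, 38. Linear: a_n = 41 − n.
Track D: 44, 46, 48. Arithmetic with common difference +2.
The 13th slot belongs to track A; its 4th term is 16.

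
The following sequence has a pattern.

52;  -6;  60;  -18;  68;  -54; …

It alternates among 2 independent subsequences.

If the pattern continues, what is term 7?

Odd-indexed and even-indexed terms follow separate rules.
Track A = 52, 60, 68: arithmetic with common difference +8.
Track B = -6, -18, -54: geometric with ratio 3.
Position 7 → track A, term 4 = 76.

76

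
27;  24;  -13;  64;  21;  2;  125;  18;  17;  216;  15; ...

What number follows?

Split by position mod 3: positions 1, 4, 7, … form one track, and each other residue class forms its own.
Track A: 27, 64, 125, 216 — consecutive cubes n³ from n = 3.
Track B: 24, 21, 18, 15 — arithmetic, step −3.
Track C: -13, 2, 17 — linear: a_n = -28 + 15·n.
The 12th slot belongs to track C; its 4th term is 32.

32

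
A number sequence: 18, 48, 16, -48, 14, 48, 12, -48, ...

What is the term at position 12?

The terms cycle through 2 interleaved subsequences.
Track A: 18, 16, 14, 12 — linear: a_n = 20 − 2·n.
Track B: 48, -48, 48, -48 — alternating ±48.
The 12th slot belongs to track B; its 6th term is -48.

-48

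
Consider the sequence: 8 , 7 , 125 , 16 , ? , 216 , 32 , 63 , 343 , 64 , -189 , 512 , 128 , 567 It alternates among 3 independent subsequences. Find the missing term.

Split by position mod 3 into 3 tracks.
Stream A is 8, 16, 32, 64, 128, which is powers 2^3, 2^4, 2^5, ….
Stream B is 7, ?, 63, -189, 567, which is multiplying by -3 each time.
Stream C is 125, 216, 343, 512, which is consecutive cubes n³ from n = 5.
Stream B's pattern makes the blank -21.

-21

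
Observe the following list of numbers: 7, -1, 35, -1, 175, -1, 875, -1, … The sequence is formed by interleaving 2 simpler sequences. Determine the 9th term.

Split by position mod 2 into 2 tracks.
Subsequence A is 7, 35, 175, 875, which is multiplying by 5 each time.
Subsequence B is -1, -1, -1, -1, which is constant -1.
Position 9 → subsequence A, term 5 = 4375.

4375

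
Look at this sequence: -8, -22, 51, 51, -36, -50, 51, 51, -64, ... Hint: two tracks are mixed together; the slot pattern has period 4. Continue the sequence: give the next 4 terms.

-78, 51, 51, -92

Reading positions in blocks of 4 reveals the pattern AABB — 2 tracks woven together.
Track A: -8, -22, -36, -50, -64 — subtracting 14 each time.
Track B: 51, 51, 51, 51 — always 51.
Position 10 falls in track A as its term 6, giving -78.
Term 11 comes from track B (its 5th entry): 51.
Position 12 falls in track B as its term 6, giving 51.
Position 13 falls in track A as its term 7, giving -92.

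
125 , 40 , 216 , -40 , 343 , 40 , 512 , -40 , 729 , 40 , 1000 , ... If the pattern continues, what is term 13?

Positions 1, 3, 5, … form one subsequence and positions 2, 4, 6, … form another.
Stream A is 125, 216, 343, 512, 729, 1000, which is consecutive cubes n³ from n = 5.
Stream B is 40, -40, 40, -40, 40, which is oscillating between 40 and -40.
The 13th slot belongs to stream A; its 7th term is 1331.

1331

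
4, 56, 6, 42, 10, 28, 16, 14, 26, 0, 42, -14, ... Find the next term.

68

The terms cycle through 2 interleaved subsequences.
Track A is 4, 6, 10, 16, 26, 42, which is each term equals the sum of the previous two.
Track B is 56, 42, 28, 14, 0, -14, which is arithmetic, step −14.
Position 13 → track A, term 7 = 68.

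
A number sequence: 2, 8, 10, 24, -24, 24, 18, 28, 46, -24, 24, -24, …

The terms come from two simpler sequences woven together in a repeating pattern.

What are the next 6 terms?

74, 120, 194, 24, -24, 24

Positions follow the repeating pattern AAABBB; grouping by letter gives 2 tracks.
Subsequence A: 2, 8, 10, 18, 28, 46 (each term equals the sum of the previous two).
Subsequence B: 24, -24, 24, -24, 24, -24 (oscillating between 24 and -24).
Position 13 falls in subsequence A as its term 7, giving 74.
Term 14 comes from subsequence A (its 8th entry): 120.
The 15th slot belongs to subsequence A; its 9th term is 194.
Position 16 falls in subsequence B as its term 7, giving 24.
The 17th slot belongs to subsequence B; its 8th term is -24.
Term 18 comes from subsequence B (its 9th entry): 24.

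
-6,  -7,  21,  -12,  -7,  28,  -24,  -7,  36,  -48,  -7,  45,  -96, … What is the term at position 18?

66

Taking every 3rd term gives 3 separate tracks.
Stream A = -6, -12, -24, -48, -96: a geometric progression (common ratio 2).
Stream B = -7, -7, -7, -7: constant -7.
Stream C = 21, 28, 36, 45: triangular numbers n(n+1)/2 for n = 6, 7, ….
The 18th slot belongs to stream C; its 6th term is 66.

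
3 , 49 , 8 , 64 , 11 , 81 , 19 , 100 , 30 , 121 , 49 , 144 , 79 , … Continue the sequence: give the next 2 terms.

The terms cycle through 2 interleaved subsequences.
Track A = 3, 8, 11, 19, 30, 49, 79: each term equals the sum of the previous two.
Track B = 49, 64, 81, 100, 121, 144: the squares 7², 8², 9², ….
The 14th slot belongs to track B; its 7th term is 169.
The 15th slot belongs to track A; its 8th term is 128.

169, 128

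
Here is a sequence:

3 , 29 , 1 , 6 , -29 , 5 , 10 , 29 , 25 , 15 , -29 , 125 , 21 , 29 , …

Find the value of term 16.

28

The terms cycle through 3 interleaved subsequences.
Stream A is 3, 6, 10, 15, 21, which is triangular numbers starting at T_2.
Stream B is 29, -29, 29, -29, 29, which is oscillating between 29 and -29.
Stream C is 1, 5, 25, 125, which is powers of 5.
The 16th slot belongs to stream A; its 6th term is 28.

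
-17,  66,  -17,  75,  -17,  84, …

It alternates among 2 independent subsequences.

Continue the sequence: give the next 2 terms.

-17, 93

The terms cycle through 2 interleaved subsequences.
Track A: -17, -17, -17 — the constant sequence -17.
Track B: 66, 75, 84 — arithmetic, step +9.
The 7th slot belongs to track A; its 4th term is -17.
Term 8 comes from track B (its 4th entry): 93.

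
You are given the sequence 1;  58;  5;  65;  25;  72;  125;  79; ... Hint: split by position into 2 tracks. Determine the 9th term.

Odd-indexed and even-indexed terms follow separate rules.
Stream A is 1, 5, 25, 125, which is successive powers of 5.
Stream B is 58, 65, 72, 79, which is arithmetic, step +7.
Term 9 comes from stream A (its 5th entry): 625.

625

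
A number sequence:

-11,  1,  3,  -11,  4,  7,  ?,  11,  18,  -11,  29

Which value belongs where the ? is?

-11

Reading positions in blocks of 3 reveals the pattern ABB — 2 tracks woven together.
Subsequence A: -11, -11, ?, -11. Always -11.
Subsequence B: 1, 3, 4, 7, 11, 18, 29. A Fibonacci-like recurrence a_n = a_{n-1} + a_{n-2}.
So the missing entry in subsequence A is -11.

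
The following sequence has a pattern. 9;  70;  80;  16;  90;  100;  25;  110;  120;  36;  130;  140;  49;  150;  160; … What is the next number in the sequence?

64

Positions follow the repeating pattern ABB; grouping by letter gives 2 tracks.
Track A: 9, 16, 25, 36, 49 — the squares 3², 4², 5², ….
Track B: 70, 80, 90, 100, 110, 120, 130, 140, 150, 160 — arithmetic with common difference +10.
The 16th slot belongs to track A; its 6th term is 64.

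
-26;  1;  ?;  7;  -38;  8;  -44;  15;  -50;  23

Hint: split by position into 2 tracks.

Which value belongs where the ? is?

-32

Split by position mod 2 into 2 tracks.
Track A: -26, ?, -38, -44, -50 (linear: a_n = -20 − 6·n).
Track B: 1, 7, 8, 15, 23 (a Fibonacci-like recurrence a_n = a_{n-1} + a_{n-2}).
Filling track A at index 2 by its rule yields -32.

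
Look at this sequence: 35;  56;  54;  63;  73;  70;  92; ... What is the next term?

77

The terms cycle through 2 interleaved subsequences.
Subsequence A: 35, 54, 73, 92. Adding 19 each time.
Subsequence B: 56, 63, 70. Arithmetic with common difference +7.
Position 8 falls in subsequence B as its term 4, giving 77.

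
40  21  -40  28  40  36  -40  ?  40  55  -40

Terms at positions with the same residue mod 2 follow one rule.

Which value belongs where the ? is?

The terms cycle through 2 interleaved subsequences.
Track A: 40, -40, 40, -40, 40, -40 (oscillating between 40 and -40).
Track B: 21, 28, 36, ?, 55 (the triangular numbers T_6, T_7, …).
Filling track B at index 4 by its rule yields 45.

45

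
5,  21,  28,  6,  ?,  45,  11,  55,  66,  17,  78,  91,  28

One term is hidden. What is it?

36

Positions follow the repeating pattern ABB; grouping by letter gives 2 tracks.
Track A: 5, 6, 11, 17, 28. Fibonacci-style (each term is the sum of the two before it).
Track B: 21, 28, ?, 45, 55, 66, 78, 91. Triangular numbers n(n+1)/2 for n = 6, 7, ….
Track B's pattern makes the blank 36.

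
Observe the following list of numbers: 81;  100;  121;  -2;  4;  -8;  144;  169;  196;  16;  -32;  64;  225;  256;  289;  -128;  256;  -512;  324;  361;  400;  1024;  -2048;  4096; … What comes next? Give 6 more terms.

441, 484, 529, -8192, 16384, -32768

Reading positions in blocks of 6 reveals the pattern AAABBB — 2 tracks woven together.
Track A: 81, 100, 121, 144, 169, 196, 225, 256, 289, 324, 361, 400 (perfect squares starting at 9²).
Track B: -2, 4, -8, 16, -32, 64, -128, 256, -512, 1024, -2048, 4096 (multiplying by -2 each time).
Position 25 → track A, term 13 = 441.
The 26th slot belongs to track A; its 14th term is 484.
Position 27 falls in track A as its term 15, giving 529.
Position 28 → track B, term 13 = -8192.
The 29th slot belongs to track B; its 14th term is 16384.
The 30th slot belongs to track B; its 15th term is -32768.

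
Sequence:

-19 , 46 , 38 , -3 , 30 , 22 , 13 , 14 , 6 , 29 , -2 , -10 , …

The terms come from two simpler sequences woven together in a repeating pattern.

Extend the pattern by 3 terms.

Reading positions in blocks of 3 reveals the pattern ABB — 2 tracks woven together.
Track A = -19, -3, 13, 29: adding 16 each time.
Track B = 46, 38, 30, 22, 14, 6, -2, -10: linear: a_n = 54 − 8·n.
Position 13 → track A, term 5 = 45.
Position 14 → track B, term 9 = -18.
The 15th slot belongs to track B; its 10th term is -26.

45, -18, -26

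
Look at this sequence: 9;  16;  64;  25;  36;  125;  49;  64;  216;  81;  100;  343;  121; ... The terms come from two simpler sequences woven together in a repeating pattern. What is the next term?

144

The slot pattern repeats as AAB (period 3), so there are 2 interleaved tracks.
Track A: 9, 16, 25, 36, 49, 64, 81, 100, 121. Perfect squares starting at 3².
Track B: 64, 125, 216, 343. Consecutive cubes n³ from n = 4.
Term 14 comes from track A (its 10th entry): 144.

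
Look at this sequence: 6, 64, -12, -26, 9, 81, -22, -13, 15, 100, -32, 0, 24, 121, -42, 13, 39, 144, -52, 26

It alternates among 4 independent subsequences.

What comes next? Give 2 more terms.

Split by position mod 4 into 4 tracks.
Subsequence A: 6, 9, 15, 24, 39. Each term equals the sum of the previous two.
Subsequence B: 64, 81, 100, 121, 144. Perfect squares starting at 8².
Subsequence C: -12, -22, -32, -42, -52. Arithmetic with common difference −10.
Subsequence D: -26, -13, 0, 13, 26. Adding 13 each time.
The 21st slot belongs to subsequence A; its 6th term is 63.
Position 22 → subsequence B, term 6 = 169.

63, 169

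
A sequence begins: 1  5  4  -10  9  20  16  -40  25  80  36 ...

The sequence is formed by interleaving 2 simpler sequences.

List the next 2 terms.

-160, 49

Split by position mod 2 into 2 tracks.
Track A: 1, 4, 9, 16, 25, 36. Perfect squares starting at 1².
Track B: 5, -10, 20, -40, 80. Multiplying by -2 each time.
Term 12 comes from track B (its 6th entry): -160.
Position 13 falls in track A as its term 7, giving 49.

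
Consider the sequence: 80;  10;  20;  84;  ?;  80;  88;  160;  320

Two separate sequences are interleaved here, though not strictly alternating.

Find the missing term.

40

The slot pattern repeats as ABB (period 3), so there are 2 interleaved tracks.
Track A = 80, 84, 88: arithmetic, step +4.
Track B = 10, 20, ?, 80, 160, 320: a geometric progression (common ratio 2).
The gap is track B's term 3; the rule gives 40.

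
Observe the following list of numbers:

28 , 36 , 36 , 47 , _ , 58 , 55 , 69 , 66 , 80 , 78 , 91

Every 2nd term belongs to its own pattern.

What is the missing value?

The terms cycle through 2 interleaved subsequences.
Stream A: 28, 36, ?, 55, 66, 78 (the triangular numbers T_7, T_8, …).
Stream B: 36, 47, 58, 69, 80, 91 (arithmetic with common difference +11).
Stream A's pattern makes the blank 45.

45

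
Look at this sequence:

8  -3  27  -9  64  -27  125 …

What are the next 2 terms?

-81, 216

Odd-indexed and even-indexed terms follow separate rules.
Subsequence A: 8, 27, 64, 125. Consecutive cubes n³ from n = 2.
Subsequence B: -3, -9, -27. Geometric with ratio 3.
Position 8 falls in subsequence B as its term 4, giving -81.
The 9th slot belongs to subsequence A; its 5th term is 216.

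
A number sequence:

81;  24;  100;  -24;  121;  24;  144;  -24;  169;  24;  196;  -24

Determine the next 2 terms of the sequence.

225, 24

Odd-indexed and even-indexed terms follow separate rules.
Track A: 81, 100, 121, 144, 169, 196 — consecutive squares n² from n = 9.
Track B: 24, -24, 24, -24, 24, -24 — alternating ±24.
Term 13 comes from track A (its 7th entry): 225.
Position 14 → track B, term 7 = 24.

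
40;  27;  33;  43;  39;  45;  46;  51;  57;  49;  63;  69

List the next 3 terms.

Positions follow the repeating pattern ABB; grouping by letter gives 2 tracks.
Subsequence A: 40, 43, 46, 49 (linear: a_n = 37 + 3·n).
Subsequence B: 27, 33, 39, 45, 51, 57, 63, 69 (arithmetic, step +6).
The 13th slot belongs to subsequence A; its 5th term is 52.
The 14th slot belongs to subsequence B; its 9th term is 75.
Position 15 → subsequence B, term 10 = 81.

52, 75, 81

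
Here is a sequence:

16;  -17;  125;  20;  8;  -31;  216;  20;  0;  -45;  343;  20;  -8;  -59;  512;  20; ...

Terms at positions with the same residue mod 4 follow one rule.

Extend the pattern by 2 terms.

The terms cycle through 4 interleaved subsequences.
Track A: 16, 8, 0, -8 — linear: a_n = 24 − 8·n.
Track B: -17, -31, -45, -59 — arithmetic with common difference −14.
Track C: 125, 216, 343, 512 — perfect cubes starting at 5³.
Track D: 20, 20, 20, 20 — always 20.
Position 17 falls in track A as its term 5, giving -16.
Position 18 falls in track B as its term 5, giving -73.

-16, -73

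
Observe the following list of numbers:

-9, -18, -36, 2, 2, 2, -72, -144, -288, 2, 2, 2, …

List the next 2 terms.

-576, -1152

The slot pattern repeats as AAABBB (period 6), so there are 2 interleaved tracks.
Track A: -9, -18, -36, -72, -144, -288 (geometric with ratio 2).
Track B: 2, 2, 2, 2, 2, 2 (always 2).
Position 13 falls in track A as its term 7, giving -576.
Position 14 falls in track A as its term 8, giving -1152.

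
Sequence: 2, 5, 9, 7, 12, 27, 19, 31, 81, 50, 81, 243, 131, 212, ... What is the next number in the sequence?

729

Reading positions in blocks of 3 reveals the pattern AAB — 2 tracks woven together.
Stream A: 2, 5, 7, 12, 19, 31, 50, 81, 131, 212 (each term equals the sum of the previous two).
Stream B: 9, 27, 81, 243 (powers of 3).
Position 15 → stream B, term 5 = 729.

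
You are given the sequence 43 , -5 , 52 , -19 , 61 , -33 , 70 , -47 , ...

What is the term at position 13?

Positions 1, 3, 5, … form one subsequence and positions 2, 4, 6, … form another.
Track A is 43, 52, 61, 70, which is linear: a_n = 34 + 9·n.
Track B is -5, -19, -33, -47, which is arithmetic with common difference −14.
Position 13 → track A, term 7 = 97.

97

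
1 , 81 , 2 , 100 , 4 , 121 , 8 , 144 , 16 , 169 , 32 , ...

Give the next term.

Split by position mod 2 into 2 tracks.
Subsequence A: 1, 2, 4, 8, 16, 32. Powers of 2.
Subsequence B: 81, 100, 121, 144, 169. Consecutive squares n² from n = 9.
Position 12 falls in subsequence B as its term 6, giving 196.

196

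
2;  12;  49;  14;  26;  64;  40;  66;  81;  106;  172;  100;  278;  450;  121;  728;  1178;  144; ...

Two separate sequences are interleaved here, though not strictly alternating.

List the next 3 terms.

Positions follow the repeating pattern AAB; grouping by letter gives 2 tracks.
Track A: 2, 12, 14, 26, 40, 66, 106, 172, 278, 450, 728, 1178 — a Fibonacci-like recurrence a_n = a_{n-1} + a_{n-2}.
Track B: 49, 64, 81, 100, 121, 144 — consecutive squares n² from n = 7.
Position 19 → track A, term 13 = 1906.
Position 20 → track A, term 14 = 3084.
The 21st slot belongs to track B; its 7th term is 169.

1906, 3084, 169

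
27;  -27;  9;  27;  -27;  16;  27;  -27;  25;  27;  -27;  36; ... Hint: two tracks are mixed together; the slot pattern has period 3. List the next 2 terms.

27, -27

The slot pattern repeats as AAB (period 3), so there are 2 interleaved tracks.
Subsequence A is 27, -27, 27, -27, 27, -27, 27, -27, which is the oscillation 27·(−1)^(n+1).
Subsequence B is 9, 16, 25, 36, which is consecutive squares n² from n = 3.
Position 13 → subsequence A, term 9 = 27.
Term 14 comes from subsequence A (its 10th entry): -27.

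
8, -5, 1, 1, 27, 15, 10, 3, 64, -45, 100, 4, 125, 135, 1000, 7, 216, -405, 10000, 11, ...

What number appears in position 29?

Read the sequence 4 terms at a time; column i is its own pattern.
Track A = 8, 27, 64, 125, 216: perfect cubes starting at 2³.
Track B = -5, 15, -45, 135, -405: geometric, ×-3 each step.
Track C = 1, 10, 100, 1000, 10000: powers 10^0, 10^1, 10^2, ….
Track D = 1, 3, 4, 7, 11: each term equals the sum of the previous two.
Position 29 falls in track A as its term 8, giving 729.

729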